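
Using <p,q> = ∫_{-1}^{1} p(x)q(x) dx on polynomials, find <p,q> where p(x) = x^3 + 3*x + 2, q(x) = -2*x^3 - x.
<p,q> = -188/35

Expand the product: p(x)·q(x) = -2*x^6 - 7*x^4 - 4*x^3 - 3*x^2 - 2*x.
∫_{-1}^{1} of each monomial x^k gives [2/(k+1) if k even, 0 if k odd]. Integrating term-by-term (or equivalently evaluating the antiderivative F(x) = -2*x^7/7 - 7*x^5/5 - x^4 - x^3 - x^2 at the endpoints):
  F(1) − F(−1) = -164/35 − (24/35) = -188/35.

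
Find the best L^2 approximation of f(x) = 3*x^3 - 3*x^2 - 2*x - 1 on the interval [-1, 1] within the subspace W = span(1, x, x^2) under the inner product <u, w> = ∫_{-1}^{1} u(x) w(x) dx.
g(x) = -3*x^2 - x/5 - 1

The best approximation g ∈ W is the orthogonal projection of f onto W. Writing g = a_0 + a_1 x + a_2 x^2, the coefficients solve the normal equations G · a = b where
  G_{ij} = <φ_i, φ_j> and b_i = <f, φ_i>, with φ_0 = 1, φ_1 = x, φ_2 = x^2.
G =
  [2, 0, 2/3]
  [0, 2/3, 0]
  [2/3, 0, 2/5],
b = (-4, -2/15, -28/15).
Solving gives a_0 = -1, a_1 = -1/5, a_2 = -3, so
  g(x) = -3*x^2 - x/5 - 1.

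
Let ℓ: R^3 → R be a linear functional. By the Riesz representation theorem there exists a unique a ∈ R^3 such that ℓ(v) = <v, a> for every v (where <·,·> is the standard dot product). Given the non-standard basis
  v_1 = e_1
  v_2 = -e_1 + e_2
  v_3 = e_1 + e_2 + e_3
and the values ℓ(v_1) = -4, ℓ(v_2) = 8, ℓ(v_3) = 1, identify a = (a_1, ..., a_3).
a = (-4, 4, 1)

Write a = (a_1, ..., a_3) in the standard basis. For each basis vector v_i, ℓ(v_i) = <v_i, a> is a linear equation in the a_j's. Collect the n equations into a matrix system V a = ℓ, where row i of V is v_i (expressed in the standard basis). Since V is invertible (lower-triangular with 1s on the diagonal, up to permutation), solve by back-substitution:
  V =
[[1, 0, 0],
 [-1, 1, 0],
 [1, 1, 1]]
  V a = (-4, 8, 1)
Solving gives a = (-4, 4, 1).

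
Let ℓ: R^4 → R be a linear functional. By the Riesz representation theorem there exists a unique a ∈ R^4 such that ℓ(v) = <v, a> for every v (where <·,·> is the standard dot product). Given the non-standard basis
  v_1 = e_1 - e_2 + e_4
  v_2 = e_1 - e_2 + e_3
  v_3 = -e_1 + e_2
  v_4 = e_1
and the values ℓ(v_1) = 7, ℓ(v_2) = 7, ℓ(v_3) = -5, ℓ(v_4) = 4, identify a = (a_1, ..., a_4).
a = (4, -1, 2, 2)

Write a = (a_1, ..., a_4) in the standard basis. For each basis vector v_i, ℓ(v_i) = <v_i, a> is a linear equation in the a_j's. Collect the n equations into a matrix system V a = ℓ, where row i of V is v_i (expressed in the standard basis). Since V is invertible (lower-triangular with 1s on the diagonal, up to permutation), solve by back-substitution:
  V =
[[1, -1, 0, 1],
 [1, -1, 1, 0],
 [-1, 1, 0, 0],
 [1, 0, 0, 0]]
  V a = (7, 7, -5, 4)
Solving gives a = (4, -1, 2, 2).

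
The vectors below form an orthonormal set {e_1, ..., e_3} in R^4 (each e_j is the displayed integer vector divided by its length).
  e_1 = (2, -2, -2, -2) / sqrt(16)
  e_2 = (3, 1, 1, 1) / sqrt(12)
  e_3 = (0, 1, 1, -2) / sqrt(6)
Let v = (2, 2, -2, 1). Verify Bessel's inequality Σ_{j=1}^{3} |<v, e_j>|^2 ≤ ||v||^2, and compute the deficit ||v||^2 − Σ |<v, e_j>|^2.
Σ |<v, e_j>|^2 = 5; ||v||^2 = 13; deficit = 8

Write each e_j = u_j / sqrt(<u_j, u_j>) where u_j is the displayed integer vector. Then <v, e_j> = <v, u_j> / sqrt(<u_j, u_j>), so |<v, e_j>|^2 = <v, u_j>^2 / <u_j, u_j>.
Coefficients: <v, e_1> = 2/sqrt(16), <v, e_2> = 7/sqrt(12), <v, e_3> = -2/sqrt(6).
Square and sum: Σ |<v, e_j>|^2 = 5.
Compute ||v||^2 = v·v = 13.
Deficit = 13 − 5 = 8 ≥ 0, confirming Bessel's inequality. (The deficit equals ||v − Σ <v,e_j> e_j||^2, the squared distance from v to span{e_j}.)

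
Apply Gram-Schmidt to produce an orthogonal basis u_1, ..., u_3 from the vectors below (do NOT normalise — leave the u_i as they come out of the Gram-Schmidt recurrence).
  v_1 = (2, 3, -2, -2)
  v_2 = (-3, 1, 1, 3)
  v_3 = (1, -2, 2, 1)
Orthogonal basis:
  u_1 = (2, 3, -2, -2)
  u_2 = (-41/21, 18/7, -1/21, 41/21)
  u_3 = (369/299, 112/299, 308/299, 229/299)

Apply the Gram-Schmidt recurrence
  u_1 = v_1
  u_i = v_i − Σ_{j<i} ((v_i · u_j) / (u_j · u_j)) · u_j.

Step by step this gives:
  u_1 = (2, 3, -2, -2)
  u_2 = (-41/21, 18/7, -1/21, 41/21)
  u_3 = (369/299, 112/299, 308/299, 229/299)

Orthogonality check:
  u_2 · u_1 = 0 (should be 0)
  u_3 · u_1 = 0 (should be 0)
  u_3 · u_2 = 0 (should be 0)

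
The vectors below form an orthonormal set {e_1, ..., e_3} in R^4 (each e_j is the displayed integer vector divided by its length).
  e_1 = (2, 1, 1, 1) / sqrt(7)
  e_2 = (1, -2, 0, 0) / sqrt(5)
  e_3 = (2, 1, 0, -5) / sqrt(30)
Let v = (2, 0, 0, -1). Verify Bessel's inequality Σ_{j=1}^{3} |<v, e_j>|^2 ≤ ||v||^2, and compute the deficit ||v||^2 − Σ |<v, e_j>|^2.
Σ |<v, e_j>|^2 = 67/14; ||v||^2 = 5; deficit = 3/14

Write each e_j = u_j / sqrt(<u_j, u_j>) where u_j is the displayed integer vector. Then <v, e_j> = <v, u_j> / sqrt(<u_j, u_j>), so |<v, e_j>|^2 = <v, u_j>^2 / <u_j, u_j>.
Coefficients: <v, e_1> = 3/sqrt(7), <v, e_2> = 2/sqrt(5), <v, e_3> = 9/sqrt(30).
Square and sum: Σ |<v, e_j>|^2 = 67/14.
Compute ||v||^2 = v·v = 5.
Deficit = 5 − 67/14 = 3/14 ≥ 0, confirming Bessel's inequality. (The deficit equals ||v − Σ <v,e_j> e_j||^2, the squared distance from v to span{e_j}.)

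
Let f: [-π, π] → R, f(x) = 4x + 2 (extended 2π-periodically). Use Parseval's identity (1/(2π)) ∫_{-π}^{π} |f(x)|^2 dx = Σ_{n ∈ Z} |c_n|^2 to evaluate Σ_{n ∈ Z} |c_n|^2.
Σ |c_n|^2 = 16π^2/3 + 4

Expand and integrate term by term over [-π, π]:
  ∫ (4x)^2 dx = 16·(2π^3/3); ∫ 2·4·(2)·x dx = 0 (odd integrand); ∫ 2^2 dx = 4·2π.
So (1/(2π)) ∫_{-π}^{π} (4x + 2)^2 dx = 16π^2/3 + 4 = 16π^2/3 + 4.
Parseval ⇒ Σ |c_n|^2 = 16π^2/3 + 4.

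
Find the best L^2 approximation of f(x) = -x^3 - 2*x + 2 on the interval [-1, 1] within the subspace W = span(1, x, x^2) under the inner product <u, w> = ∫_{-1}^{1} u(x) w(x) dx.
g(x) = 2 - 13*x/5

The best approximation g ∈ W is the orthogonal projection of f onto W. Writing g = a_0 + a_1 x + a_2 x^2, the coefficients solve the normal equations G · a = b where
  G_{ij} = <φ_i, φ_j> and b_i = <f, φ_i>, with φ_0 = 1, φ_1 = x, φ_2 = x^2.
G =
  [2, 0, 2/3]
  [0, 2/3, 0]
  [2/3, 0, 2/5],
b = (4, -26/15, 4/3).
Solving gives a_0 = 2, a_1 = -13/5, a_2 = 0, so
  g(x) = 2 - 13*x/5.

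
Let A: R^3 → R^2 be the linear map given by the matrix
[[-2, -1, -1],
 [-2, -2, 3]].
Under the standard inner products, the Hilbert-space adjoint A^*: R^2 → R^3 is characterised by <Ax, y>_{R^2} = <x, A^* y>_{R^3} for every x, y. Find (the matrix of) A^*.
A^* = A^T =
[[-2, -2],
 [-1, -2],
 [-1, 3]]

For real matrices with standard dot products, the defining identity <Ax, y> = <x, A^* y> gives (Ax)^T y = x^T (A^*) y, i.e. x^T A^T y = x^T (A^*) y. Since this holds for all x, y, we must have A^* = A^T. Therefore
A^* =
[[-2, -2],
 [-1, -2],
 [-1, 3]].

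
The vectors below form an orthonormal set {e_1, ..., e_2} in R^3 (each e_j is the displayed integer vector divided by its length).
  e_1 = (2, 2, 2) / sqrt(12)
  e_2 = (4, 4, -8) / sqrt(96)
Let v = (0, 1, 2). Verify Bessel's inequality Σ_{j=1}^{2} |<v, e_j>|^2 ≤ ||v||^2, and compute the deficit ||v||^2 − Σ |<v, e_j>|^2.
Σ |<v, e_j>|^2 = 9/2; ||v||^2 = 5; deficit = 1/2

Write each e_j = u_j / sqrt(<u_j, u_j>) where u_j is the displayed integer vector. Then <v, e_j> = <v, u_j> / sqrt(<u_j, u_j>), so |<v, e_j>|^2 = <v, u_j>^2 / <u_j, u_j>.
Coefficients: <v, e_1> = 6/sqrt(12), <v, e_2> = -12/sqrt(96).
Square and sum: Σ |<v, e_j>|^2 = 9/2.
Compute ||v||^2 = v·v = 5.
Deficit = 5 − 9/2 = 1/2 ≥ 0, confirming Bessel's inequality. (The deficit equals ||v − Σ <v,e_j> e_j||^2, the squared distance from v to span{e_j}.)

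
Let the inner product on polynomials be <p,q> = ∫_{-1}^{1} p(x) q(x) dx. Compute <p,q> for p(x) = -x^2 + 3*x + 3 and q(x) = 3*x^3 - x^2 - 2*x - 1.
<p,q> = -22/3

Expand the product: p(x)·q(x) = -3*x^5 + 10*x^4 + 8*x^3 - 8*x^2 - 9*x - 3.
∫_{-1}^{1} of each monomial x^k gives [2/(k+1) if k even, 0 if k odd]. Integrating term-by-term (or equivalently evaluating the antiderivative F(x) = -x^6/2 + 2*x^5 + 2*x^4 - 8*x^3/3 - 9*x^2/2 - 3*x at the endpoints):
  F(1) − F(−1) = -20/3 − (2/3) = -22/3.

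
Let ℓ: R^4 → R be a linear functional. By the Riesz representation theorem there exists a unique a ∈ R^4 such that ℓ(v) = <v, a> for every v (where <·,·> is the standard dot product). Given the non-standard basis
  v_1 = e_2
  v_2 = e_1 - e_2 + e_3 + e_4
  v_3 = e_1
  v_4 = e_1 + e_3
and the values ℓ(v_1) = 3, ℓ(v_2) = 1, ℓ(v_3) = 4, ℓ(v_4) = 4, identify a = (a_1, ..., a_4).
a = (4, 3, 0, 0)

Write a = (a_1, ..., a_4) in the standard basis. For each basis vector v_i, ℓ(v_i) = <v_i, a> is a linear equation in the a_j's. Collect the n equations into a matrix system V a = ℓ, where row i of V is v_i (expressed in the standard basis). Since V is invertible (lower-triangular with 1s on the diagonal, up to permutation), solve by back-substitution:
  V =
[[0, 1, 0, 0],
 [1, -1, 1, 1],
 [1, 0, 0, 0],
 [1, 0, 1, 0]]
  V a = (3, 1, 4, 4)
Solving gives a = (4, 3, 0, 0).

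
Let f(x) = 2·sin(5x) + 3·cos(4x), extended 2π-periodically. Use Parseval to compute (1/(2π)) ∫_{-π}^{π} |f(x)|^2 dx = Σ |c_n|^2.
Σ |c_n|^2 = 13/2

Expand |f|^2 and use orthogonality of {sin(nx), cos(mx)} on [-π, π]:
  ∫_{-π}^{π} sin(nx)^2 dx = π, ∫ cos(mx)^2 dx = π, and cross terms integrate to 0.
So ∫_{-π}^{π} f(x)^2 dx = 2^2 · π + 3^2 · π = (4 + 9)π.
Divide by 2π: (4 + 9)/2 = 13/2.
By Parseval, this equals Σ |c_n|^2.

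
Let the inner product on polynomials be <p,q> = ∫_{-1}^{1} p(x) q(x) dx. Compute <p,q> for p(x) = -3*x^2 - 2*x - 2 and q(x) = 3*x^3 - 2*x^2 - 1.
<p,q> = 26/3

Expand the product: p(x)·q(x) = -9*x^5 - 2*x^3 + 7*x^2 + 2*x + 2.
∫_{-1}^{1} of each monomial x^k gives [2/(k+1) if k even, 0 if k odd]. Integrating term-by-term (or equivalently evaluating the antiderivative F(x) = -3*x^6/2 - x^4/2 + 7*x^3/3 + x^2 + 2*x at the endpoints):
  F(1) − F(−1) = 10/3 − (-16/3) = 26/3.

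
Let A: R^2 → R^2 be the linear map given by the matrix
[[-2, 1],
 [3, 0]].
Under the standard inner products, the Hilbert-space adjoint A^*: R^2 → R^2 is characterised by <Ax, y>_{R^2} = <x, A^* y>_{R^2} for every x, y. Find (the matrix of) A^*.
A^* = A^T =
[[-2, 3],
 [1, 0]]

For real matrices with standard dot products, the defining identity <Ax, y> = <x, A^* y> gives (Ax)^T y = x^T (A^*) y, i.e. x^T A^T y = x^T (A^*) y. Since this holds for all x, y, we must have A^* = A^T. Therefore
A^* =
[[-2, 3],
 [1, 0]].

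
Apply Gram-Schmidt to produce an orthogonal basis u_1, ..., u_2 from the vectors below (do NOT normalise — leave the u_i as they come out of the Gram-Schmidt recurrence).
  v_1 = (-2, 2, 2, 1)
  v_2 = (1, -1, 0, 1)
Orthogonal basis:
  u_1 = (-2, 2, 2, 1)
  u_2 = (7/13, -7/13, 6/13, 16/13)

Apply the Gram-Schmidt recurrence
  u_1 = v_1
  u_i = v_i − Σ_{j<i} ((v_i · u_j) / (u_j · u_j)) · u_j.

Step by step this gives:
  u_1 = (-2, 2, 2, 1)
  u_2 = (7/13, -7/13, 6/13, 16/13)

Orthogonality check:
  u_2 · u_1 = 0 (should be 0)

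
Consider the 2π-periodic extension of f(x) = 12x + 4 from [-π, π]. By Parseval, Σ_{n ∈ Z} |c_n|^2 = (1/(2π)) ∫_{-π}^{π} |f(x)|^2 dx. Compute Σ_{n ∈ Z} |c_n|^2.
Σ |c_n|^2 = 48π^2 + 16

Expand and integrate term by term over [-π, π]:
  ∫ (12x)^2 dx = 144·(2π^3/3); ∫ 2·12·(4)·x dx = 0 (odd integrand); ∫ 4^2 dx = 16·2π.
So (1/(2π)) ∫_{-π}^{π} (12x + 4)^2 dx = 144π^2/3 + 16 = 48π^2 + 16.
Parseval ⇒ Σ |c_n|^2 = 48π^2 + 16.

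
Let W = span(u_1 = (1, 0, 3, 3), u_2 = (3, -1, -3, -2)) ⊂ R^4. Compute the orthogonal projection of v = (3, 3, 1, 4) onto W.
proj_W(v) = (717/293, -121/293, 699/293, 820/293)

Set up U = [u_1 | ... | u_2] ∈ R^(4×2). The projector onto W = col(U) is P = U (U^T U)^(-1) U^T.
Compute U^T U =
  [19, -12]
  [-12, 23],
and U^T v = (18, -5).
Solve U^T U · c = U^T v for the coefficients: c = (354/293, 121/293). The projection is proj_W(v) = U c.
Check: (v - proj_W(v)) · u_1 = 0  (should be 0).
Check: (v - proj_W(v)) · u_2 = 0  (should be 0).
Result: proj_W(v) = (717/293, -121/293, 699/293, 820/293).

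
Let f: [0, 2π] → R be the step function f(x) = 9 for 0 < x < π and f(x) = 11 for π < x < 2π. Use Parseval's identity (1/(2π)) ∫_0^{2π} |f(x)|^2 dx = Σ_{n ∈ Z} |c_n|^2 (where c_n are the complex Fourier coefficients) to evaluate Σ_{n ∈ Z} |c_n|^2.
Σ |c_n|^2 = 101

Parseval equates the L^2 energy of f (normalised by 1/(2π)) with the ℓ^2 sum of its Fourier coefficients: (1/(2π)) ∫_0^{2π} |f|^2 = Σ |c_n|^2.
Compute the left side: (1/(2π)) [∫_0^π 9^2 dx + ∫_π^{2π} 11^2 dx] = (1/(2π)) · (81π + 121π) = (81 + 121)/2 = 101.
So Σ_{n ∈ Z} |c_n|^2 = 101.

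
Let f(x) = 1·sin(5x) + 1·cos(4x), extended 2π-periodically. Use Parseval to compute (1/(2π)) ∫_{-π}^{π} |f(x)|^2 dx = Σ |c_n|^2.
Σ |c_n|^2 = 1

Expand |f|^2 and use orthogonality of {sin(nx), cos(mx)} on [-π, π]:
  ∫_{-π}^{π} sin(nx)^2 dx = π, ∫ cos(mx)^2 dx = π, and cross terms integrate to 0.
So ∫_{-π}^{π} f(x)^2 dx = 1^2 · π + 1^2 · π = (1 + 1)π.
Divide by 2π: (1 + 1)/2 = 1.
By Parseval, this equals Σ |c_n|^2.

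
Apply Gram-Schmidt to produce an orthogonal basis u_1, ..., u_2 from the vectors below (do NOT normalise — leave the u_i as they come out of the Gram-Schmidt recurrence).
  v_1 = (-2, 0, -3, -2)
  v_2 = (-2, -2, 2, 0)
Orthogonal basis:
  u_1 = (-2, 0, -3, -2)
  u_2 = (-38/17, -2, 28/17, -4/17)

Apply the Gram-Schmidt recurrence
  u_1 = v_1
  u_i = v_i − Σ_{j<i} ((v_i · u_j) / (u_j · u_j)) · u_j.

Step by step this gives:
  u_1 = (-2, 0, -3, -2)
  u_2 = (-38/17, -2, 28/17, -4/17)

Orthogonality check:
  u_2 · u_1 = 0 (should be 0)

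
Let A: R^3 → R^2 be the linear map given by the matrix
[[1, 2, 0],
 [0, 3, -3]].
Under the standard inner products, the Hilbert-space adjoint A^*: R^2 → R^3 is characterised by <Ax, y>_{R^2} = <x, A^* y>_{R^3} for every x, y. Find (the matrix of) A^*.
A^* = A^T =
[[1, 0],
 [2, 3],
 [0, -3]]

For real matrices with standard dot products, the defining identity <Ax, y> = <x, A^* y> gives (Ax)^T y = x^T (A^*) y, i.e. x^T A^T y = x^T (A^*) y. Since this holds for all x, y, we must have A^* = A^T. Therefore
A^* =
[[1, 0],
 [2, 3],
 [0, -3]].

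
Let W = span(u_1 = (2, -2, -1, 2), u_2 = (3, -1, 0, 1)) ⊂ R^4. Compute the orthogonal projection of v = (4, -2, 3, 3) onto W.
proj_W(v) = (203/43, -61/43, 5/43, 61/43)

Set up U = [u_1 | ... | u_2] ∈ R^(4×2). The projector onto W = col(U) is P = U (U^T U)^(-1) U^T.
Compute U^T U =
  [13, 10]
  [10, 11],
and U^T v = (15, 17).
Solve U^T U · c = U^T v for the coefficients: c = (-5/43, 71/43). The projection is proj_W(v) = U c.
Check: (v - proj_W(v)) · u_1 = 0  (should be 0).
Check: (v - proj_W(v)) · u_2 = 0  (should be 0).
Result: proj_W(v) = (203/43, -61/43, 5/43, 61/43).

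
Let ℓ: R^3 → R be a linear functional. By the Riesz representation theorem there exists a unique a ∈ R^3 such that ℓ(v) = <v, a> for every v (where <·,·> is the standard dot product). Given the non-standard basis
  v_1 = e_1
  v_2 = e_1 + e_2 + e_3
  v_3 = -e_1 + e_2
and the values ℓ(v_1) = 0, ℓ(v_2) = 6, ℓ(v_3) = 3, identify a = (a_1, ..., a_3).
a = (0, 3, 3)

Write a = (a_1, ..., a_3) in the standard basis. For each basis vector v_i, ℓ(v_i) = <v_i, a> is a linear equation in the a_j's. Collect the n equations into a matrix system V a = ℓ, where row i of V is v_i (expressed in the standard basis). Since V is invertible (lower-triangular with 1s on the diagonal, up to permutation), solve by back-substitution:
  V =
[[1, 0, 0],
 [1, 1, 1],
 [-1, 1, 0]]
  V a = (0, 6, 3)
Solving gives a = (0, 3, 3).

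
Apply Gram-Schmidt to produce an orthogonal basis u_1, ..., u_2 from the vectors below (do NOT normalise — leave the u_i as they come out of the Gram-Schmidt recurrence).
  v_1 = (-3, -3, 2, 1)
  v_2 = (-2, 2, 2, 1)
Orthogonal basis:
  u_1 = (-3, -3, 2, 1)
  u_2 = (-31/23, 61/23, 36/23, 18/23)

Apply the Gram-Schmidt recurrence
  u_1 = v_1
  u_i = v_i − Σ_{j<i} ((v_i · u_j) / (u_j · u_j)) · u_j.

Step by step this gives:
  u_1 = (-3, -3, 2, 1)
  u_2 = (-31/23, 61/23, 36/23, 18/23)

Orthogonality check:
  u_2 · u_1 = 0 (should be 0)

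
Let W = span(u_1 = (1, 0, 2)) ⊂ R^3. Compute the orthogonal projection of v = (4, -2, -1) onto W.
proj_W(v) = (2/5, 0, 4/5)

Set up U = [u_1 | ... | u_1] ∈ R^(3×1). The projector onto W = col(U) is P = U (U^T U)^(-1) U^T.
Compute U^T U =
  [5],
and U^T v = (2).
Solve U^T U · c = U^T v for the coefficients: c = (2/5). The projection is proj_W(v) = U c.
Check: (v - proj_W(v)) · u_1 = 0  (should be 0).
Result: proj_W(v) = (2/5, 0, 4/5).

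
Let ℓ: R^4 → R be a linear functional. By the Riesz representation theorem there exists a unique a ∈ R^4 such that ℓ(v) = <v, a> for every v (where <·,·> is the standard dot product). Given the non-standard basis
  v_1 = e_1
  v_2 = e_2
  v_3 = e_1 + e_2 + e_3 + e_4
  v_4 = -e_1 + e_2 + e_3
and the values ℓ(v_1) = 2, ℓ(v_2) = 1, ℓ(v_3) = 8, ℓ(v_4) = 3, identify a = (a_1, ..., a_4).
a = (2, 1, 4, 1)

Write a = (a_1, ..., a_4) in the standard basis. For each basis vector v_i, ℓ(v_i) = <v_i, a> is a linear equation in the a_j's. Collect the n equations into a matrix system V a = ℓ, where row i of V is v_i (expressed in the standard basis). Since V is invertible (lower-triangular with 1s on the diagonal, up to permutation), solve by back-substitution:
  V =
[[1, 0, 0, 0],
 [0, 1, 0, 0],
 [1, 1, 1, 1],
 [-1, 1, 1, 0]]
  V a = (2, 1, 8, 3)
Solving gives a = (2, 1, 4, 1).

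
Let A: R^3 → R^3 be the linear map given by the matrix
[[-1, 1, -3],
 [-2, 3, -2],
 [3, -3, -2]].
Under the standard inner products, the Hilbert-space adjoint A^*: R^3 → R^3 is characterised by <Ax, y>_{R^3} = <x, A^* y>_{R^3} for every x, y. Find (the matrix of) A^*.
A^* = A^T =
[[-1, -2, 3],
 [1, 3, -3],
 [-3, -2, -2]]

For real matrices with standard dot products, the defining identity <Ax, y> = <x, A^* y> gives (Ax)^T y = x^T (A^*) y, i.e. x^T A^T y = x^T (A^*) y. Since this holds for all x, y, we must have A^* = A^T. Therefore
A^* =
[[-1, -2, 3],
 [1, 3, -3],
 [-3, -2, -2]].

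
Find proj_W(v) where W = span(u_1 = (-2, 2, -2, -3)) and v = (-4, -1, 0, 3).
proj_W(v) = (2/7, -2/7, 2/7, 3/7)

Set up U = [u_1 | ... | u_1] ∈ R^(4×1). The projector onto W = col(U) is P = U (U^T U)^(-1) U^T.
Compute U^T U =
  [21],
and U^T v = (-3).
Solve U^T U · c = U^T v for the coefficients: c = (-1/7). The projection is proj_W(v) = U c.
Check: (v - proj_W(v)) · u_1 = 0  (should be 0).
Result: proj_W(v) = (2/7, -2/7, 2/7, 3/7).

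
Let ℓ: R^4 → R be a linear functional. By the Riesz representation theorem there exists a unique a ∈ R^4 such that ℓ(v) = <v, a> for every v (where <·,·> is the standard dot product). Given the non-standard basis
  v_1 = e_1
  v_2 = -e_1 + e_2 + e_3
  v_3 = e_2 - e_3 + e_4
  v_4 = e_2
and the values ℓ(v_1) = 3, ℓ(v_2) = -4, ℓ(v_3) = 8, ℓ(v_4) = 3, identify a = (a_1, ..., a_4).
a = (3, 3, -4, 1)

Write a = (a_1, ..., a_4) in the standard basis. For each basis vector v_i, ℓ(v_i) = <v_i, a> is a linear equation in the a_j's. Collect the n equations into a matrix system V a = ℓ, where row i of V is v_i (expressed in the standard basis). Since V is invertible (lower-triangular with 1s on the diagonal, up to permutation), solve by back-substitution:
  V =
[[1, 0, 0, 0],
 [-1, 1, 1, 0],
 [0, 1, -1, 1],
 [0, 1, 0, 0]]
  V a = (3, -4, 8, 3)
Solving gives a = (3, 3, -4, 1).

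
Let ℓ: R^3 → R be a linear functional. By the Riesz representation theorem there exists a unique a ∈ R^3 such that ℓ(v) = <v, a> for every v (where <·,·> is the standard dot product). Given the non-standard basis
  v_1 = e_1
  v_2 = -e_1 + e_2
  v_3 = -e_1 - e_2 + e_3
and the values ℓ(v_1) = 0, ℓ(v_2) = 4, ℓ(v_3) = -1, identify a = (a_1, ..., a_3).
a = (0, 4, 3)

Write a = (a_1, ..., a_3) in the standard basis. For each basis vector v_i, ℓ(v_i) = <v_i, a> is a linear equation in the a_j's. Collect the n equations into a matrix system V a = ℓ, where row i of V is v_i (expressed in the standard basis). Since V is invertible (lower-triangular with 1s on the diagonal, up to permutation), solve by back-substitution:
  V =
[[1, 0, 0],
 [-1, 1, 0],
 [-1, -1, 1]]
  V a = (0, 4, -1)
Solving gives a = (0, 4, 3).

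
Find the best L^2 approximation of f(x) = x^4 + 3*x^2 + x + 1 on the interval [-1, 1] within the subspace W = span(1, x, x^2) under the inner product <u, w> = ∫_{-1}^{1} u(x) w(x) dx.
g(x) = 27*x^2/7 + x + 32/35

The best approximation g ∈ W is the orthogonal projection of f onto W. Writing g = a_0 + a_1 x + a_2 x^2, the coefficients solve the normal equations G · a = b where
  G_{ij} = <φ_i, φ_j> and b_i = <f, φ_i>, with φ_0 = 1, φ_1 = x, φ_2 = x^2.
G =
  [2, 0, 2/3]
  [0, 2/3, 0]
  [2/3, 0, 2/5],
b = (22/5, 2/3, 226/105).
Solving gives a_0 = 32/35, a_1 = 1, a_2 = 27/7, so
  g(x) = 27*x^2/7 + x + 32/35.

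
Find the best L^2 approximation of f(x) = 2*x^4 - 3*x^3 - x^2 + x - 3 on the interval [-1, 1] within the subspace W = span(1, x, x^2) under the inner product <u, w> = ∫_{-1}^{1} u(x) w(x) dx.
g(x) = 5*x^2/7 - 4*x/5 - 111/35

The best approximation g ∈ W is the orthogonal projection of f onto W. Writing g = a_0 + a_1 x + a_2 x^2, the coefficients solve the normal equations G · a = b where
  G_{ij} = <φ_i, φ_j> and b_i = <f, φ_i>, with φ_0 = 1, φ_1 = x, φ_2 = x^2.
G =
  [2, 0, 2/3]
  [0, 2/3, 0]
  [2/3, 0, 2/5],
b = (-88/15, -8/15, -64/35).
Solving gives a_0 = -111/35, a_1 = -4/5, a_2 = 5/7, so
  g(x) = 5*x^2/7 - 4*x/5 - 111/35.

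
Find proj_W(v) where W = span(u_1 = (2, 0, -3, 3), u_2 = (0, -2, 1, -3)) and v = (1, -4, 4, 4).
proj_W(v) = (14/41, -12/41, -15/41, 3/41)

Set up U = [u_1 | ... | u_2] ∈ R^(4×2). The projector onto W = col(U) is P = U (U^T U)^(-1) U^T.
Compute U^T U =
  [22, -12]
  [-12, 14],
and U^T v = (2, 0).
Solve U^T U · c = U^T v for the coefficients: c = (7/41, 6/41). The projection is proj_W(v) = U c.
Check: (v - proj_W(v)) · u_1 = 0  (should be 0).
Check: (v - proj_W(v)) · u_2 = 0  (should be 0).
Result: proj_W(v) = (14/41, -12/41, -15/41, 3/41).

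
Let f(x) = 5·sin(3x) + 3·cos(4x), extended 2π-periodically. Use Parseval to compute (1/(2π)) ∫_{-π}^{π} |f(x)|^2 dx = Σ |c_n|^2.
Σ |c_n|^2 = 17

Expand |f|^2 and use orthogonality of {sin(nx), cos(mx)} on [-π, π]:
  ∫_{-π}^{π} sin(nx)^2 dx = π, ∫ cos(mx)^2 dx = π, and cross terms integrate to 0.
So ∫_{-π}^{π} f(x)^2 dx = 5^2 · π + 3^2 · π = (25 + 9)π.
Divide by 2π: (25 + 9)/2 = 17.
By Parseval, this equals Σ |c_n|^2.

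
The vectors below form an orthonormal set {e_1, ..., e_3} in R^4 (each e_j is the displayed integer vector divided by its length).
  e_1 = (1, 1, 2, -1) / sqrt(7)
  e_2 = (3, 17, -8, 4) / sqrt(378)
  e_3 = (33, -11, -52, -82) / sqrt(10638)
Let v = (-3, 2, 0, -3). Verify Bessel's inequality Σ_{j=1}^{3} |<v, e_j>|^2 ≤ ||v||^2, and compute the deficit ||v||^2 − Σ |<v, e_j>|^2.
Σ |<v, e_j>|^2 = 490/197; ||v||^2 = 22; deficit = 3844/197

Write each e_j = u_j / sqrt(<u_j, u_j>) where u_j is the displayed integer vector. Then <v, e_j> = <v, u_j> / sqrt(<u_j, u_j>), so |<v, e_j>|^2 = <v, u_j>^2 / <u_j, u_j>.
Coefficients: <v, e_1> = 2/sqrt(7), <v, e_2> = 13/sqrt(378), <v, e_3> = 125/sqrt(10638).
Square and sum: Σ |<v, e_j>|^2 = 490/197.
Compute ||v||^2 = v·v = 22.
Deficit = 22 − 490/197 = 3844/197 ≥ 0, confirming Bessel's inequality. (The deficit equals ||v − Σ <v,e_j> e_j||^2, the squared distance from v to span{e_j}.)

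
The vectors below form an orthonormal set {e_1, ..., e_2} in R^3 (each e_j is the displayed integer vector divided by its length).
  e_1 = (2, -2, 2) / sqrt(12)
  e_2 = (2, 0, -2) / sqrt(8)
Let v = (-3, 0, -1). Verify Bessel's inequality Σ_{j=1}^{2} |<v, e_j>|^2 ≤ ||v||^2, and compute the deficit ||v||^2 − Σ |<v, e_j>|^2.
Σ |<v, e_j>|^2 = 22/3; ||v||^2 = 10; deficit = 8/3

Write each e_j = u_j / sqrt(<u_j, u_j>) where u_j is the displayed integer vector. Then <v, e_j> = <v, u_j> / sqrt(<u_j, u_j>), so |<v, e_j>|^2 = <v, u_j>^2 / <u_j, u_j>.
Coefficients: <v, e_1> = -8/sqrt(12), <v, e_2> = -4/sqrt(8).
Square and sum: Σ |<v, e_j>|^2 = 22/3.
Compute ||v||^2 = v·v = 10.
Deficit = 10 − 22/3 = 8/3 ≥ 0, confirming Bessel's inequality. (The deficit equals ||v − Σ <v,e_j> e_j||^2, the squared distance from v to span{e_j}.)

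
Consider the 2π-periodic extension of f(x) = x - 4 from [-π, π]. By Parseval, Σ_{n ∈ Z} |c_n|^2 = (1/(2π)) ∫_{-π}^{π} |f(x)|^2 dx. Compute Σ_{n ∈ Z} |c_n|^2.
Σ |c_n|^2 = π^2/3 + 16

Expand and integrate term by term over [-π, π]:
  ∫ (x)^2 dx = 1·(2π^3/3); ∫ 2·1·(-4)·x dx = 0 (odd integrand); ∫ (-4)^2 dx = 16·2π.
So (1/(2π)) ∫_{-π}^{π} (x - 4)^2 dx = 1π^2/3 + 16 = π^2/3 + 16.
Parseval ⇒ Σ |c_n|^2 = π^2/3 + 16.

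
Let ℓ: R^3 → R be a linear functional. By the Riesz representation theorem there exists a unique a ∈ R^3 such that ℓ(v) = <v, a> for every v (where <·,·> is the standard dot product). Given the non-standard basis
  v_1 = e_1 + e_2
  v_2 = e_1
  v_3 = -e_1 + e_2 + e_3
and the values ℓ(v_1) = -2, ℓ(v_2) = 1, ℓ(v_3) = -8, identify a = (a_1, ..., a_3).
a = (1, -3, -4)

Write a = (a_1, ..., a_3) in the standard basis. For each basis vector v_i, ℓ(v_i) = <v_i, a> is a linear equation in the a_j's. Collect the n equations into a matrix system V a = ℓ, where row i of V is v_i (expressed in the standard basis). Since V is invertible (lower-triangular with 1s on the diagonal, up to permutation), solve by back-substitution:
  V =
[[1, 1, 0],
 [1, 0, 0],
 [-1, 1, 1]]
  V a = (-2, 1, -8)
Solving gives a = (1, -3, -4).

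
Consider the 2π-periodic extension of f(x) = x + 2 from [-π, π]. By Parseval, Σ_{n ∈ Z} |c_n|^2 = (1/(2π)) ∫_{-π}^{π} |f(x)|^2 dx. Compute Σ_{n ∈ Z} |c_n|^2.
Σ |c_n|^2 = π^2/3 + 4

Expand and integrate term by term over [-π, π]:
  ∫ (x)^2 dx = 1·(2π^3/3); ∫ 2·1·(2)·x dx = 0 (odd integrand); ∫ 2^2 dx = 4·2π.
So (1/(2π)) ∫_{-π}^{π} (x + 2)^2 dx = 1π^2/3 + 4 = π^2/3 + 4.
Parseval ⇒ Σ |c_n|^2 = π^2/3 + 4.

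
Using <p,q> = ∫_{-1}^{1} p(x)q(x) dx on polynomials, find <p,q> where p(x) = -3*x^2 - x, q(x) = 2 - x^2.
<p,q> = -14/5

Expand the product: p(x)·q(x) = 3*x^4 + x^3 - 6*x^2 - 2*x.
∫_{-1}^{1} of each monomial x^k gives [2/(k+1) if k even, 0 if k odd]. Integrating term-by-term (or equivalently evaluating the antiderivative F(x) = 3*x^5/5 + x^4/4 - 2*x^3 - x^2 at the endpoints):
  F(1) − F(−1) = -43/20 − (13/20) = -14/5.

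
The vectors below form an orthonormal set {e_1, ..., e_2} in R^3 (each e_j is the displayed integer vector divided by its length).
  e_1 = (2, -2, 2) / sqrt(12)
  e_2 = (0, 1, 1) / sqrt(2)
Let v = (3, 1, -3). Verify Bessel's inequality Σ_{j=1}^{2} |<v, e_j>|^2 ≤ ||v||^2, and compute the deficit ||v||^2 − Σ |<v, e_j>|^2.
Σ |<v, e_j>|^2 = 7/3; ||v||^2 = 19; deficit = 50/3

Write each e_j = u_j / sqrt(<u_j, u_j>) where u_j is the displayed integer vector. Then <v, e_j> = <v, u_j> / sqrt(<u_j, u_j>), so |<v, e_j>|^2 = <v, u_j>^2 / <u_j, u_j>.
Coefficients: <v, e_1> = -2/sqrt(12), <v, e_2> = -2/sqrt(2).
Square and sum: Σ |<v, e_j>|^2 = 7/3.
Compute ||v||^2 = v·v = 19.
Deficit = 19 − 7/3 = 50/3 ≥ 0, confirming Bessel's inequality. (The deficit equals ||v − Σ <v,e_j> e_j||^2, the squared distance from v to span{e_j}.)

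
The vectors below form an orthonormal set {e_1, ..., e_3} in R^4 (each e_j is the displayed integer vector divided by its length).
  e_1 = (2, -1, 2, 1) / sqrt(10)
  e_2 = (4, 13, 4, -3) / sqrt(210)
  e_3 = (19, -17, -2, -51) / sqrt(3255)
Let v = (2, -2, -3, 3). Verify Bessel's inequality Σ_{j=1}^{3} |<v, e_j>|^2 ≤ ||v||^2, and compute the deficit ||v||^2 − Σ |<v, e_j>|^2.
Σ |<v, e_j>|^2 = 306/31; ||v||^2 = 26; deficit = 500/31

Write each e_j = u_j / sqrt(<u_j, u_j>) where u_j is the displayed integer vector. Then <v, e_j> = <v, u_j> / sqrt(<u_j, u_j>), so |<v, e_j>|^2 = <v, u_j>^2 / <u_j, u_j>.
Coefficients: <v, e_1> = 3/sqrt(10), <v, e_2> = -39/sqrt(210), <v, e_3> = -75/sqrt(3255).
Square and sum: Σ |<v, e_j>|^2 = 306/31.
Compute ||v||^2 = v·v = 26.
Deficit = 26 − 306/31 = 500/31 ≥ 0, confirming Bessel's inequality. (The deficit equals ||v − Σ <v,e_j> e_j||^2, the squared distance from v to span{e_j}.)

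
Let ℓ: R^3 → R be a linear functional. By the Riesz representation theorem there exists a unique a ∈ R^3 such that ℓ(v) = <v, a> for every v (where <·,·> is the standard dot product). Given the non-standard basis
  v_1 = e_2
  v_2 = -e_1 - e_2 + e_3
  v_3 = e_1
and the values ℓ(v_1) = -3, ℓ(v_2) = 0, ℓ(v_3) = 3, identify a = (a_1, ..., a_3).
a = (3, -3, 0)

Write a = (a_1, ..., a_3) in the standard basis. For each basis vector v_i, ℓ(v_i) = <v_i, a> is a linear equation in the a_j's. Collect the n equations into a matrix system V a = ℓ, where row i of V is v_i (expressed in the standard basis). Since V is invertible (lower-triangular with 1s on the diagonal, up to permutation), solve by back-substitution:
  V =
[[0, 1, 0],
 [-1, -1, 1],
 [1, 0, 0]]
  V a = (-3, 0, 3)
Solving gives a = (3, -3, 0).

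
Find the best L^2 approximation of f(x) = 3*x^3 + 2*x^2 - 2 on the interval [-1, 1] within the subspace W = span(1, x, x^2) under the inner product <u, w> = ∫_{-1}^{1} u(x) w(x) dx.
g(x) = 2*x^2 + 9*x/5 - 2

The best approximation g ∈ W is the orthogonal projection of f onto W. Writing g = a_0 + a_1 x + a_2 x^2, the coefficients solve the normal equations G · a = b where
  G_{ij} = <φ_i, φ_j> and b_i = <f, φ_i>, with φ_0 = 1, φ_1 = x, φ_2 = x^2.
G =
  [2, 0, 2/3]
  [0, 2/3, 0]
  [2/3, 0, 2/5],
b = (-8/3, 6/5, -8/15).
Solving gives a_0 = -2, a_1 = 9/5, a_2 = 2, so
  g(x) = 2*x^2 + 9*x/5 - 2.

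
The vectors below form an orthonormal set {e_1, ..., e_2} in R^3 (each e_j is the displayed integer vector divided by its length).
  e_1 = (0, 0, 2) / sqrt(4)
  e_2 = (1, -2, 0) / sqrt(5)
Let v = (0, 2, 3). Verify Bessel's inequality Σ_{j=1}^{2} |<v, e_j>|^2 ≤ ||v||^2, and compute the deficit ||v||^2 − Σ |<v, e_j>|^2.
Σ |<v, e_j>|^2 = 61/5; ||v||^2 = 13; deficit = 4/5

Write each e_j = u_j / sqrt(<u_j, u_j>) where u_j is the displayed integer vector. Then <v, e_j> = <v, u_j> / sqrt(<u_j, u_j>), so |<v, e_j>|^2 = <v, u_j>^2 / <u_j, u_j>.
Coefficients: <v, e_1> = 6/sqrt(4), <v, e_2> = -4/sqrt(5).
Square and sum: Σ |<v, e_j>|^2 = 61/5.
Compute ||v||^2 = v·v = 13.
Deficit = 13 − 61/5 = 4/5 ≥ 0, confirming Bessel's inequality. (The deficit equals ||v − Σ <v,e_j> e_j||^2, the squared distance from v to span{e_j}.)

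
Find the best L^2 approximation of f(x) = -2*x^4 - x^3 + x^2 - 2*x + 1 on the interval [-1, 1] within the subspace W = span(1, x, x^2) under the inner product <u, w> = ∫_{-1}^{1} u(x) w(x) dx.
g(x) = -5*x^2/7 - 13*x/5 + 41/35

The best approximation g ∈ W is the orthogonal projection of f onto W. Writing g = a_0 + a_1 x + a_2 x^2, the coefficients solve the normal equations G · a = b where
  G_{ij} = <φ_i, φ_j> and b_i = <f, φ_i>, with φ_0 = 1, φ_1 = x, φ_2 = x^2.
G =
  [2, 0, 2/3]
  [0, 2/3, 0]
  [2/3, 0, 2/5],
b = (28/15, -26/15, 52/105).
Solving gives a_0 = 41/35, a_1 = -13/5, a_2 = -5/7, so
  g(x) = -5*x^2/7 - 13*x/5 + 41/35.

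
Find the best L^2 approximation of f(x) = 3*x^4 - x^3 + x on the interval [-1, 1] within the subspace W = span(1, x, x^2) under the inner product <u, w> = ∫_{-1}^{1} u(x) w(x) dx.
g(x) = 18*x^2/7 + 2*x/5 - 9/35

The best approximation g ∈ W is the orthogonal projection of f onto W. Writing g = a_0 + a_1 x + a_2 x^2, the coefficients solve the normal equations G · a = b where
  G_{ij} = <φ_i, φ_j> and b_i = <f, φ_i>, with φ_0 = 1, φ_1 = x, φ_2 = x^2.
G =
  [2, 0, 2/3]
  [0, 2/3, 0]
  [2/3, 0, 2/5],
b = (6/5, 4/15, 6/7).
Solving gives a_0 = -9/35, a_1 = 2/5, a_2 = 18/7, so
  g(x) = 18*x^2/7 + 2*x/5 - 9/35.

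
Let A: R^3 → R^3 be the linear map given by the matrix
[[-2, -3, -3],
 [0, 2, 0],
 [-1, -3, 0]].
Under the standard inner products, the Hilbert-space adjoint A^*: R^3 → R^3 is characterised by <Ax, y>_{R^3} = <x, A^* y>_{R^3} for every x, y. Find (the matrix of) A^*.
A^* = A^T =
[[-2, 0, -1],
 [-3, 2, -3],
 [-3, 0, 0]]

For real matrices with standard dot products, the defining identity <Ax, y> = <x, A^* y> gives (Ax)^T y = x^T (A^*) y, i.e. x^T A^T y = x^T (A^*) y. Since this holds for all x, y, we must have A^* = A^T. Therefore
A^* =
[[-2, 0, -1],
 [-3, 2, -3],
 [-3, 0, 0]].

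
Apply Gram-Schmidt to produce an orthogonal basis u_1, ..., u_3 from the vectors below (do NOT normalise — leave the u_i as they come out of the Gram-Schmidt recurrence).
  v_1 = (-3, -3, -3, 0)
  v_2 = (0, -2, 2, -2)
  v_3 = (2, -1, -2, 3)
Orthogonal basis:
  u_1 = (-3, -3, -3, 0)
  u_2 = (0, -2, 2, -2)
  u_3 = (7/3, -2, -1/3, 5/3)

Apply the Gram-Schmidt recurrence
  u_1 = v_1
  u_i = v_i − Σ_{j<i} ((v_i · u_j) / (u_j · u_j)) · u_j.

Step by step this gives:
  u_1 = (-3, -3, -3, 0)
  u_2 = (0, -2, 2, -2)
  u_3 = (7/3, -2, -1/3, 5/3)

Orthogonality check:
  u_2 · u_1 = 0 (should be 0)
  u_3 · u_1 = 0 (should be 0)
  u_3 · u_2 = 0 (should be 0)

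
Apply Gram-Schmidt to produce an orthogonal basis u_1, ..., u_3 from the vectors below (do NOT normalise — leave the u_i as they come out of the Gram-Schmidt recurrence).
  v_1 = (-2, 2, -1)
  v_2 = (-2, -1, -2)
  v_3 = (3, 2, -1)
Orthogonal basis:
  u_1 = (-2, 2, -1)
  u_2 = (-10/9, -17/9, -14/9)
  u_3 = (25/13, 10/13, -30/13)

Apply the Gram-Schmidt recurrence
  u_1 = v_1
  u_i = v_i − Σ_{j<i} ((v_i · u_j) / (u_j · u_j)) · u_j.

Step by step this gives:
  u_1 = (-2, 2, -1)
  u_2 = (-10/9, -17/9, -14/9)
  u_3 = (25/13, 10/13, -30/13)

Orthogonality check:
  u_2 · u_1 = 0 (should be 0)
  u_3 · u_1 = 0 (should be 0)
  u_3 · u_2 = 0 (should be 0)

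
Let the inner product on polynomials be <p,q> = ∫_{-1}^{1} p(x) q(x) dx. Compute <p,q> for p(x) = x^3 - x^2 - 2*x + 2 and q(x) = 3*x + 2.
<p,q> = 58/15

Expand the product: p(x)·q(x) = 3*x^4 - x^3 - 8*x^2 + 2*x + 4.
∫_{-1}^{1} of each monomial x^k gives [2/(k+1) if k even, 0 if k odd]. Integrating term-by-term (or equivalently evaluating the antiderivative F(x) = 3*x^5/5 - x^4/4 - 8*x^3/3 + x^2 + 4*x at the endpoints):
  F(1) − F(−1) = 161/60 − (-71/60) = 58/15.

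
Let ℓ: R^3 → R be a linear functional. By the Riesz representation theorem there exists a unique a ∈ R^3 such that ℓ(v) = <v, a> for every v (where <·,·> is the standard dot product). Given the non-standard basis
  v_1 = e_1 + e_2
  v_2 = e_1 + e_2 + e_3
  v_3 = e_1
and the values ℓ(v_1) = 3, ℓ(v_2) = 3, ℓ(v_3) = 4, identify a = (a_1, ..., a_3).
a = (4, -1, 0)

Write a = (a_1, ..., a_3) in the standard basis. For each basis vector v_i, ℓ(v_i) = <v_i, a> is a linear equation in the a_j's. Collect the n equations into a matrix system V a = ℓ, where row i of V is v_i (expressed in the standard basis). Since V is invertible (lower-triangular with 1s on the diagonal, up to permutation), solve by back-substitution:
  V =
[[1, 1, 0],
 [1, 1, 1],
 [1, 0, 0]]
  V a = (3, 3, 4)
Solving gives a = (4, -1, 0).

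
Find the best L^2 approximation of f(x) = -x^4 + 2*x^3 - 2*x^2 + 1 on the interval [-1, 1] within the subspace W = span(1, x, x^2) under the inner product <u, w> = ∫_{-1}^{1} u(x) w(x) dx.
g(x) = -20*x^2/7 + 6*x/5 + 38/35

The best approximation g ∈ W is the orthogonal projection of f onto W. Writing g = a_0 + a_1 x + a_2 x^2, the coefficients solve the normal equations G · a = b where
  G_{ij} = <φ_i, φ_j> and b_i = <f, φ_i>, with φ_0 = 1, φ_1 = x, φ_2 = x^2.
G =
  [2, 0, 2/3]
  [0, 2/3, 0]
  [2/3, 0, 2/5],
b = (4/15, 4/5, -44/105).
Solving gives a_0 = 38/35, a_1 = 6/5, a_2 = -20/7, so
  g(x) = -20*x^2/7 + 6*x/5 + 38/35.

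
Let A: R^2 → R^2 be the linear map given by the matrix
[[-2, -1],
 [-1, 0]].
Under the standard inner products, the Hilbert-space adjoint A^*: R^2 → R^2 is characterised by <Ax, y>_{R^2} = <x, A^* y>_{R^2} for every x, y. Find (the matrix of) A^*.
A^* = A^T =
[[-2, -1],
 [-1, 0]]

For real matrices with standard dot products, the defining identity <Ax, y> = <x, A^* y> gives (Ax)^T y = x^T (A^*) y, i.e. x^T A^T y = x^T (A^*) y. Since this holds for all x, y, we must have A^* = A^T. Therefore
A^* =
[[-2, -1],
 [-1, 0]].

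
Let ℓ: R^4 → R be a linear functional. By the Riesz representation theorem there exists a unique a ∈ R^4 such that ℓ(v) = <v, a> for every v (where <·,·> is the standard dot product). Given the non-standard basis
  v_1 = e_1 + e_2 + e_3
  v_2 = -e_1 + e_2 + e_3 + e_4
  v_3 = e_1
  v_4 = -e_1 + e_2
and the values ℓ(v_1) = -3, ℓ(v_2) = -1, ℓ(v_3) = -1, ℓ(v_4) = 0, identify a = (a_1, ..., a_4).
a = (-1, -1, -1, 0)

Write a = (a_1, ..., a_4) in the standard basis. For each basis vector v_i, ℓ(v_i) = <v_i, a> is a linear equation in the a_j's. Collect the n equations into a matrix system V a = ℓ, where row i of V is v_i (expressed in the standard basis). Since V is invertible (lower-triangular with 1s on the diagonal, up to permutation), solve by back-substitution:
  V =
[[1, 1, 1, 0],
 [-1, 1, 1, 1],
 [1, 0, 0, 0],
 [-1, 1, 0, 0]]
  V a = (-3, -1, -1, 0)
Solving gives a = (-1, -1, -1, 0).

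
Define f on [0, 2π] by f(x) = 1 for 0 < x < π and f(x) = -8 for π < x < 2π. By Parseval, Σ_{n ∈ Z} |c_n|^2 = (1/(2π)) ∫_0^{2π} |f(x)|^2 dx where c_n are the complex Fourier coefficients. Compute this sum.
Σ |c_n|^2 = 65/2

Parseval equates the L^2 energy of f (normalised by 1/(2π)) with the ℓ^2 sum of its Fourier coefficients: (1/(2π)) ∫_0^{2π} |f|^2 = Σ |c_n|^2.
Compute the left side: (1/(2π)) [∫_0^π 1^2 dx + ∫_π^{2π} (-8)^2 dx] = (1/(2π)) · (1π + 64π) = (1 + 64)/2 = 65/2.
So Σ_{n ∈ Z} |c_n|^2 = 65/2.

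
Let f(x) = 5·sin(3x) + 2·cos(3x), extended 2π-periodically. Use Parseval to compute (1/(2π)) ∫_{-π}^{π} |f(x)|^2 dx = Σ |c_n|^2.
Σ |c_n|^2 = 29/2

Expand |f|^2 and use orthogonality of {sin(nx), cos(mx)} on [-π, π]:
  ∫_{-π}^{π} sin(nx)^2 dx = π, ∫ cos(mx)^2 dx = π, and cross terms integrate to 0.
So ∫_{-π}^{π} f(x)^2 dx = 5^2 · π + 2^2 · π = (25 + 4)π.
Divide by 2π: (25 + 4)/2 = 29/2.
By Parseval, this equals Σ |c_n|^2.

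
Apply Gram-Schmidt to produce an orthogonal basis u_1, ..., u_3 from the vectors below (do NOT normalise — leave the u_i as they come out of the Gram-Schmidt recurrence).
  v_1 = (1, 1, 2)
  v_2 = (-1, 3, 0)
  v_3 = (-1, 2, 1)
Orthogonal basis:
  u_1 = (1, 1, 2)
  u_2 = (-4/3, 8/3, -2/3)
  u_3 = (-9/14, -3/14, 3/7)

Apply the Gram-Schmidt recurrence
  u_1 = v_1
  u_i = v_i − Σ_{j<i} ((v_i · u_j) / (u_j · u_j)) · u_j.

Step by step this gives:
  u_1 = (1, 1, 2)
  u_2 = (-4/3, 8/3, -2/3)
  u_3 = (-9/14, -3/14, 3/7)

Orthogonality check:
  u_2 · u_1 = 0 (should be 0)
  u_3 · u_1 = 0 (should be 0)
  u_3 · u_2 = 0 (should be 0)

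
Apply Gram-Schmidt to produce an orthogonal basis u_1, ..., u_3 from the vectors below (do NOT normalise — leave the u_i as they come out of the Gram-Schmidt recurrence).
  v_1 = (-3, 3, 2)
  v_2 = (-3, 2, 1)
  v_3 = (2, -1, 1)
Orthogonal basis:
  u_1 = (-3, 3, 2)
  u_2 = (-15/22, -7/22, -6/11)
  u_3 = (-4/19, -12/19, 12/19)

Apply the Gram-Schmidt recurrence
  u_1 = v_1
  u_i = v_i − Σ_{j<i} ((v_i · u_j) / (u_j · u_j)) · u_j.

Step by step this gives:
  u_1 = (-3, 3, 2)
  u_2 = (-15/22, -7/22, -6/11)
  u_3 = (-4/19, -12/19, 12/19)

Orthogonality check:
  u_2 · u_1 = 0 (should be 0)
  u_3 · u_1 = 0 (should be 0)
  u_3 · u_2 = 0 (should be 0)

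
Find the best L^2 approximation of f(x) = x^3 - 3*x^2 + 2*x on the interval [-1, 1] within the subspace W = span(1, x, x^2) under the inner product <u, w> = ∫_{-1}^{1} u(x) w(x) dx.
g(x) = -3*x^2 + 13*x/5

The best approximation g ∈ W is the orthogonal projection of f onto W. Writing g = a_0 + a_1 x + a_2 x^2, the coefficients solve the normal equations G · a = b where
  G_{ij} = <φ_i, φ_j> and b_i = <f, φ_i>, with φ_0 = 1, φ_1 = x, φ_2 = x^2.
G =
  [2, 0, 2/3]
  [0, 2/3, 0]
  [2/3, 0, 2/5],
b = (-2, 26/15, -6/5).
Solving gives a_0 = 0, a_1 = 13/5, a_2 = -3, so
  g(x) = -3*x^2 + 13*x/5.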